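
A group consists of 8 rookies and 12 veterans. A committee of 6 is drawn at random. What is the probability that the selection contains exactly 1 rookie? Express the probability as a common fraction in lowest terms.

264/1615

Total number of selections: C(20,6) = 38760.
Selections with exactly 1 rookie: choose 1 of the 8 rookies and 5 of the 12 veterans, C(8,1)·C(12,5) = 8·792 = 6336.
Probability = 6336/38760 = 264/1615.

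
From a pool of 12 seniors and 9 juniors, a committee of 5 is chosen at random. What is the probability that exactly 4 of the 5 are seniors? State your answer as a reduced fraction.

495/2261

There are C(21,5) = 20349 ways to choose 5 from 21.
Selections with exactly 4 seniors: choose 4 of the 12 seniors and 1 of the 9 juniors, C(12,4)·C(9,1) = 495·9 = 4455.
Probability = 4455/20349 = 495/2261.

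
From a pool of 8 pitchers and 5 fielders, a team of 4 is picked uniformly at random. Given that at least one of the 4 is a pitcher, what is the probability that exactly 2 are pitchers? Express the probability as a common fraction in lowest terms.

Work in counts. Selections with at least one pitcher: C(13,4) − C(5,4) = 715 − 5 = 710.
Of those, selections where exactly 2 are pitchers: C(8,2)·C(5,2) = 28·10 = 280.
Conditional probability = 280/710 = 28/71.

28/71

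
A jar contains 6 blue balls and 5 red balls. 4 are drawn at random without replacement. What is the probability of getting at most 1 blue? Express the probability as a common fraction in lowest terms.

13/66

Total selections: C(11,4) = 330.
Favorable selections (at most 1 blue): C(6,0)·C(5,4) + C(6,1)·C(5,3) = 5 + 60 = 65.
Probability = 65/330 = 13/66.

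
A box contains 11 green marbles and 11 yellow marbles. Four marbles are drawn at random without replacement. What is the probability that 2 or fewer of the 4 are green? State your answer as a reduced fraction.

94/133

Total selections: C(22,4) = 7315.
Count the complement (more than 2 green): C(11,3)·C(11,1) + C(11,4)·C(11,0) = 1815 + 330 = 2145.
Probability = 1 − 2145/7315 = 5170/7315 = 94/133.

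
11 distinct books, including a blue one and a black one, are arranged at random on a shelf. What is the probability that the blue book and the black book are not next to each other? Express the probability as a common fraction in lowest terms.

There are 11! = 39916800 arrangements.
Arrangements with the blue book and the black book adjacent: 2·10! = 7257600.
So not adjacent: 39916800 − 7257600 = 32659200, probability 32659200/39916800 = 9/11.

9/11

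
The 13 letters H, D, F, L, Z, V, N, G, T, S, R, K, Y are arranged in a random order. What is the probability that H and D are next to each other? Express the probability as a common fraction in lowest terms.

There are 13! = 6227020800 arrangements.
Treat H and D as a block: 12! arrangements of the blocks × 2 orders within the block = 2·479001600 = 958003200.
Probability = 958003200/6227020800 = 2/13.

2/13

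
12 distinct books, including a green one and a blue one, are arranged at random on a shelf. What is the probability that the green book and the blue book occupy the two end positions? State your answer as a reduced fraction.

1/66

There are 12! = 479001600 arrangements.
Place the green book and the blue book at the ends in 2 ways, arrange the remaining 10 in 10! = 3628800 ways: 2·3628800 = 7257600.
Probability = 7257600/479001600 = 1/66.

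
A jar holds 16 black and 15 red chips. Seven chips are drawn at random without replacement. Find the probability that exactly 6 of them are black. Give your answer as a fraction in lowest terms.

616/13485

There are C(31,7) = 2629575 ways to choose 7 from 31.
Selections with exactly 6 black: choose 6 of the 16 black and 1 of the 15 red, C(16,6)·C(15,1) = 8008·15 = 120120.
Probability = 120120/2629575 = 616/13485.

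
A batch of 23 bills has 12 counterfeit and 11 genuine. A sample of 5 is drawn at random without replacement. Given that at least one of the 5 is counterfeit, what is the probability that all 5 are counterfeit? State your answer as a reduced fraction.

Work in counts. Selections with at least one counterfeit: C(23,5) − C(11,5) = 33649 − 462 = 33187.
Of those, selections where all 5 are counterfeit: C(12,5) = 792.
Conditional probability = 792/33187 = 72/3017.

72/3017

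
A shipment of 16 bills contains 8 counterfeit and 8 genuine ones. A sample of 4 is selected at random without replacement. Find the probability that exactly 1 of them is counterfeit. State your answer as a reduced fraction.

16/65

The sample space is all 4-subsets of the 16: C(16,4) = 1820.
Selections with exactly 1 counterfeit: choose 1 of the 8 counterfeit and 3 of the 8 genuine, C(8,1)·C(8,3) = 8·56 = 448.
Probability = 448/1820 = 16/65.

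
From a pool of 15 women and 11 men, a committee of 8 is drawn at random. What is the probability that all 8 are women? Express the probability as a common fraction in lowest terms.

9/2185

There are C(26,8) = 1562275 possible selections.
Selections with all women: C(15,8) = 6435.
Probability = 6435/1562275 = 9/2185.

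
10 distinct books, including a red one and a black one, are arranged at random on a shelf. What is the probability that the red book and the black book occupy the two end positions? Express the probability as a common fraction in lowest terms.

1/45

There are 10! = 3628800 arrangements.
Place the red book and the black book at the ends in 2 ways, arrange the remaining 8 in 8! = 40320 ways: 2·40320 = 80640.
Probability = 80640/3628800 = 1/45.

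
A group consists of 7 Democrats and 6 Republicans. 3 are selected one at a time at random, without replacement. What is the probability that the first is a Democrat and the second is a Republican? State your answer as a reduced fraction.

7/26

Multiply the conditional probabilities at each draw: 7/13 · 6/12 = 42/156 = 7/26.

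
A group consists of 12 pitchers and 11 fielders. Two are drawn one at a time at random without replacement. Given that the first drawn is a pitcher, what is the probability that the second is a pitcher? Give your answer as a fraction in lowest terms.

1/2

After removing one pitcher, 22 remain: 11 pitchers and 11 fielders.
So the probability the next is a pitcher is 11/22 = 1/2.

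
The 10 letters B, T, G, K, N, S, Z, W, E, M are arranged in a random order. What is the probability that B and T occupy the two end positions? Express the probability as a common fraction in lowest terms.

1/45

There are 10! = 3628800 arrangements.
Place B and T at the ends in 2 ways, arrange the remaining 8 in 8! = 40320 ways: 2·40320 = 80640.
Probability = 80640/3628800 = 1/45.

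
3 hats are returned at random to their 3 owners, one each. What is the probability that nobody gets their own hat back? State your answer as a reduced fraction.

There are 3! = 6 assignments.
By inclusion-exclusion, assignments with no fixed points: C(3,0)·3! − C(3,1)·2! + C(3,2)·1! − C(3,3)·0! = 2.
Probability = 2/6 = 1/3.

1/3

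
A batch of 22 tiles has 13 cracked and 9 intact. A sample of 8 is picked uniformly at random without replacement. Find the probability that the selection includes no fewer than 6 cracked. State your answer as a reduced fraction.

Total selections: C(22,8) = 319770.
Favorable selections (no fewer than 6 cracked): C(13,6)·C(9,2) + C(13,7)·C(9,1) + C(13,8)·C(9,0) = 61776 + 15444 + 1287 = 78507.
Probability = 78507/319770 = 793/3230.

793/3230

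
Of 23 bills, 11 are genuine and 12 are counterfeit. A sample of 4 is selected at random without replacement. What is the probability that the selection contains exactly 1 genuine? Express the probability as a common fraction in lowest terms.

44/161

Total number of selections: C(23,4) = 8855.
Selections with exactly 1 genuine: choose 1 of the 11 genuine and 3 of the 12 counterfeit, C(11,1)·C(12,3) = 11·220 = 2420.
Probability = 2420/8855 = 44/161.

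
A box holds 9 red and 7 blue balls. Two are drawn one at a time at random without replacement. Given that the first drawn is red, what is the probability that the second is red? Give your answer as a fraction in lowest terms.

After removing one red, 15 remain: 8 red and 7 blue.
So the probability the next is red is 8/15.

8/15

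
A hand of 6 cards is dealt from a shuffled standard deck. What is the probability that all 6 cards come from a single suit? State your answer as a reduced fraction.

66/195755

There are C(52,6) = 20358520 possible 6-card hands.
Hands of one suit: 4 suits × C(13,6) = 4·1716 = 6864.
Probability = 6864/20358520 = 66/195755.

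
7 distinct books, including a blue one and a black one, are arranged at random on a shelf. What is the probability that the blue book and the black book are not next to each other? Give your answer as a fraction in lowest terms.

5/7

There are 7! = 5040 arrangements.
Arrangements with the blue book and the black book adjacent: 2·6! = 1440.
So not adjacent: 5040 − 1440 = 3600, probability 3600/5040 = 5/7.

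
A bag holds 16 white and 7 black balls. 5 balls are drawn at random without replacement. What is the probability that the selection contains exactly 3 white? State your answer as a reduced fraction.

1680/4807

The sample space is all 5-subsets of the 23: C(23,5) = 33649.
Selections with exactly 3 white: choose 3 of the 16 white and 2 of the 7 black, C(16,3)·C(7,2) = 560·21 = 11760.
Probability = 11760/33649 = 1680/4807.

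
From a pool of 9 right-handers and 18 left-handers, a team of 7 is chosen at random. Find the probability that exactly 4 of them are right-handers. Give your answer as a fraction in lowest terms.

1904/16445

There are C(27,7) = 888030 ways to choose 7 from 27.
Selections with exactly 4 right-handers: choose 4 of the 9 right-handers and 3 of the 18 left-handers, C(9,4)·C(18,3) = 126·816 = 102816.
Probability = 102816/888030 = 1904/16445.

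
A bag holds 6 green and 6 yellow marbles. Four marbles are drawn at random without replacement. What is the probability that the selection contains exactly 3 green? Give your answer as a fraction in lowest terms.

The sample space is all 4-subsets of the 12: C(12,4) = 495.
Selections with exactly 3 green: choose 3 of the 6 green and 1 of the 6 yellow, C(6,3)·C(6,1) = 20·6 = 120.
Probability = 120/495 = 8/33.

8/33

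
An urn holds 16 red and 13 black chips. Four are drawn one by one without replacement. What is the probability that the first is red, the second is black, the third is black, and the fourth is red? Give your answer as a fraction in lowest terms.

40/609

Multiply the conditional probabilities at each draw: 16/29 · 13/28 · 12/27 · 15/26 = 37440/570024 = 40/609.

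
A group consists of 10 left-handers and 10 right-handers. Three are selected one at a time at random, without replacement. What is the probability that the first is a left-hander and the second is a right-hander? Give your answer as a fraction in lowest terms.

5/19

Multiply the conditional probabilities at each draw: 10/20 · 10/19 = 100/380 = 5/19.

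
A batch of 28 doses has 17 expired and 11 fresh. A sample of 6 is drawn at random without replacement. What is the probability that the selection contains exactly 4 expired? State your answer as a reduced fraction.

935/2691

There are C(28,6) = 376740 ways to choose 6 from 28.
Selections with exactly 4 expired: choose 4 of the 17 expired and 2 of the 11 fresh, C(17,4)·C(11,2) = 2380·55 = 130900.
Probability = 130900/376740 = 935/2691.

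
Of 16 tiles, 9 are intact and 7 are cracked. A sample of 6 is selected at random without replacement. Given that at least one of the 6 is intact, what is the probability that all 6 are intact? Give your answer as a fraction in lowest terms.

Work in counts. Selections with at least one intact: C(16,6) − C(7,6) = 8008 − 7 = 8001.
Of those, selections where all 6 are intact: C(9,6) = 84.
Conditional probability = 84/8001 = 4/381.

4/381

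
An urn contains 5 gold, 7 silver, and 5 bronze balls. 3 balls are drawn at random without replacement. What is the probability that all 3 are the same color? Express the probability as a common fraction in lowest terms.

11/136

There are C(17,3) = 680 ways to draw 3 balls.
All same color: C(5,3) + C(7,3) + C(5,3) = 10 + 35 + 10 = 55.
Probability = 55/680 = 11/136.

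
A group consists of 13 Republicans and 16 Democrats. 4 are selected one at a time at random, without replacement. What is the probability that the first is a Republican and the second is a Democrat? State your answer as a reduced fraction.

Multiply the conditional probabilities at each draw: 13/29 · 16/28 = 208/812 = 52/203.

52/203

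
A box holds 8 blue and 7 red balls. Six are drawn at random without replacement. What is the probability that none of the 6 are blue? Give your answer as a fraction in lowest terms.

There are C(15,6) = 5005 possible selections.
Selections with no blue (all red): C(7,6) = 7.
Probability = 7/5005 = 1/715.

1/715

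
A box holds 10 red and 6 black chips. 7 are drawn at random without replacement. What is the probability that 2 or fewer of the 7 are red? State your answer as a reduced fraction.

There are C(16,7) = 11440 ways to choose the 7.
Favorable selections (2 or fewer red): C(10,1)·C(6,6) + C(10,2)·C(6,5) = 10 + 270 = 280.
Probability = 280/11440 = 7/286.

7/286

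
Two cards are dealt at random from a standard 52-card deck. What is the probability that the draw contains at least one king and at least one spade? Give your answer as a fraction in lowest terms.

There are C(52,2) = 1326 possible draws.
By inclusion-exclusion on the complements, draws missing all kings or all spades: C(48,2) + C(39,2) − C(36,2) = 1128 + 741 − 630 = 1239.
So draws with at least one of each: 1326 − 1239 = 87, probability 87/1326 = 29/442.

29/442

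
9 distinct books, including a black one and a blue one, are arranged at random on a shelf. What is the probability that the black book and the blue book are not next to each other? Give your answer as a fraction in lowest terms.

7/9

There are 9! = 362880 arrangements.
Arrangements with the black book and the blue book adjacent: 2·8! = 80640.
So not adjacent: 362880 − 80640 = 282240, probability 282240/362880 = 7/9.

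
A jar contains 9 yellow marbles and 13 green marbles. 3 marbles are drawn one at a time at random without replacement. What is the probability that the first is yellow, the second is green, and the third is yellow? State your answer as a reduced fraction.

Multiply the conditional probabilities at each draw: 9/22 · 13/21 · 8/20 = 936/9240 = 39/385.

39/385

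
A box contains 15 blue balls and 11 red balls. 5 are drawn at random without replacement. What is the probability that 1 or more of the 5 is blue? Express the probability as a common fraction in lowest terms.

There are C(26,5) = 65780 ways to choose the 5.
The complement is all 5 are red: C(11,5) = 462.
Probability = 1 − 462/65780 = 65318/65780 = 2969/2990.

2969/2990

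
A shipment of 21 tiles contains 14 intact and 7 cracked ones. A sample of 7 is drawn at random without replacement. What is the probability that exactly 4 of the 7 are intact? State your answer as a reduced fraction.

7007/23256

The sample space is all 7-subsets of the 21: C(21,7) = 116280.
Selections with exactly 4 intact: choose 4 of the 14 intact and 3 of the 7 cracked, C(14,4)·C(7,3) = 1001·35 = 35035.
Probability = 35035/116280 = 7007/23256.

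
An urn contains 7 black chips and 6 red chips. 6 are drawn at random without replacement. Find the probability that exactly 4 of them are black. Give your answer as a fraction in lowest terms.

175/572

Total number of selections: C(13,6) = 1716.
Selections with exactly 4 black: choose 4 of the 7 black and 2 of the 6 red, C(7,4)·C(6,2) = 35·15 = 525.
Probability = 525/1716 = 175/572.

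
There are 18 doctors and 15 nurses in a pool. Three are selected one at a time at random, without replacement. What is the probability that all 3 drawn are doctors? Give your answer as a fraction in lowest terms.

51/341

Multiply the conditional probabilities at each draw: 18/33 · 17/32 · 16/31 = 4896/32736 = 51/341.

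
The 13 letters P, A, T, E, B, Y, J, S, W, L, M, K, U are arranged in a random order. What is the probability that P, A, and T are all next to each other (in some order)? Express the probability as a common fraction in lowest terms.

1/26

There are 13! = 6227020800 arrangements.
Treat the three as one block: 11! placements × 3! orders within the block = 39916800·6 = 239500800.
Probability = 239500800/6227020800 = 1/26.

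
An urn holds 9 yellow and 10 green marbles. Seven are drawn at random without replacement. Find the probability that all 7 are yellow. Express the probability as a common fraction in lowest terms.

There are C(19,7) = 50388 possible selections.
Selections with all yellow: C(9,7) = 36.
Probability = 36/50388 = 3/4199.

3/4199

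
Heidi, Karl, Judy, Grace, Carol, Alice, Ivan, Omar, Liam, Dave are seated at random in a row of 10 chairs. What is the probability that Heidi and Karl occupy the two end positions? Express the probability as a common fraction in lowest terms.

1/45

There are 10! = 3628800 arrangements.
Place Heidi and Karl at the ends in 2 ways, arrange the remaining 8 in 8! = 40320 ways: 2·40320 = 80640.
Probability = 80640/3628800 = 1/45.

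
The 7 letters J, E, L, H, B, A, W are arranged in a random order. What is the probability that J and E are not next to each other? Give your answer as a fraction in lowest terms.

5/7

There are 7! = 5040 arrangements.
Arrangements with J and E adjacent: 2·6! = 1440.
So not adjacent: 5040 − 1440 = 3600, probability 3600/5040 = 5/7.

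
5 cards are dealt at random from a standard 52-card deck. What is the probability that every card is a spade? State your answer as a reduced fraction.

33/66640

There are C(52,5) = 2598960 possible 5-card hands.
Hands that are all spades: C(13,5) = 1287.
Probability = 1287/2598960 = 33/66640.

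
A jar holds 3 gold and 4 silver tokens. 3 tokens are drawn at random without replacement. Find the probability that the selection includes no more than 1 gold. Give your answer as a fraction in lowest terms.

There are C(7,3) = 35 ways to choose the 3.
Favorable selections (no more than 1 gold): C(3,0)·C(4,3) + C(3,1)·C(4,2) = 4 + 18 = 22.
Probability = 22/35.

22/35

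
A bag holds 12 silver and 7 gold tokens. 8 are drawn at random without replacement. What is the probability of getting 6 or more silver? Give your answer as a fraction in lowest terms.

2827/8398

Total selections: C(19,8) = 75582.
Favorable selections (6 or more silver): C(12,6)·C(7,2) + C(12,7)·C(7,1) + C(12,8)·C(7,0) = 19404 + 5544 + 495 = 25443.
Probability = 25443/75582 = 2827/8398.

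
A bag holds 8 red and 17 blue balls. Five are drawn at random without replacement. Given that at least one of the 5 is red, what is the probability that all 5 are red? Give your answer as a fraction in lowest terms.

4/3353

Work in counts. Selections with at least one red: C(25,5) − C(17,5) = 53130 − 6188 = 46942.
Of those, selections where all 5 are red: C(8,5) = 56.
Conditional probability = 56/46942 = 4/3353.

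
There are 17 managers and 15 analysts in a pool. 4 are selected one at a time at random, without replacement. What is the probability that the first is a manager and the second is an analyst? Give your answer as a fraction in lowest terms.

255/992

Multiply the conditional probabilities at each draw: 17/32 · 15/31 = 255/992.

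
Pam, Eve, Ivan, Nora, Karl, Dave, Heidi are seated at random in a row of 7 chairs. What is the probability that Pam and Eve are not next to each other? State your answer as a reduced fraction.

There are 7! = 5040 arrangements.
Arrangements with Pam and Eve adjacent: 2·6! = 1440.
So not adjacent: 5040 − 1440 = 3600, probability 3600/5040 = 5/7.

5/7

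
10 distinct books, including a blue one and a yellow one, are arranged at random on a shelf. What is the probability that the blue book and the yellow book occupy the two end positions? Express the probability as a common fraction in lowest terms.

1/45

There are 10! = 3628800 arrangements.
Place the blue book and the yellow book at the ends in 2 ways, arrange the remaining 8 in 8! = 40320 ways: 2·40320 = 80640.
Probability = 80640/3628800 = 1/45.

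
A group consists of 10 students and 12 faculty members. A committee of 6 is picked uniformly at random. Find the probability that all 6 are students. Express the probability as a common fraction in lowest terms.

There are C(22,6) = 74613 possible selections.
Selections with all students: C(10,6) = 210.
Probability = 210/74613 = 10/3553.

10/3553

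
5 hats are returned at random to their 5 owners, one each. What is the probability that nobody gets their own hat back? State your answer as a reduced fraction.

There are 5! = 120 assignments.
By inclusion-exclusion, assignments with no fixed points: C(5,0)·5! − C(5,1)·4! + C(5,2)·3! − C(5,3)·2! + C(5,4)·1! − C(5,5)·0! = 44.
Probability = 44/120 = 11/30.

11/30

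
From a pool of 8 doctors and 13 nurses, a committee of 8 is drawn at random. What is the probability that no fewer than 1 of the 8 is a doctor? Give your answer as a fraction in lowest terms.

22467/22610

Total selections: C(21,8) = 203490.
The complement is all 8 are nurses: C(13,8) = 1287.
Probability = 1 − 1287/203490 = 202203/203490 = 22467/22610.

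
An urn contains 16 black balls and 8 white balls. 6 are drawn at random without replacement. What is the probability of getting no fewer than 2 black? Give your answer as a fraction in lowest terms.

434/437

There are C(24,6) = 134596 ways to choose the 6.
Count the complement (fewer than 2 black): C(16,0)·C(8,6) + C(16,1)·C(8,5) = 28 + 896 = 924.
Probability = 1 − 924/134596 = 133672/134596 = 434/437.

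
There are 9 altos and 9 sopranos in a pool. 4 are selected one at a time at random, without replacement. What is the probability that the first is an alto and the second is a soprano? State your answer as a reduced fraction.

Multiply the conditional probabilities at each draw: 9/18 · 9/17 = 81/306 = 9/34.

9/34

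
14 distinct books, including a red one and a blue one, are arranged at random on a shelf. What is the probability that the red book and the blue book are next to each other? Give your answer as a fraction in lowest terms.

There are 14! = 87178291200 arrangements.
Treat the red book and the blue book as a block: 13! arrangements of the blocks × 2 orders within the block = 2·6227020800 = 12454041600.
Probability = 12454041600/87178291200 = 1/7.

1/7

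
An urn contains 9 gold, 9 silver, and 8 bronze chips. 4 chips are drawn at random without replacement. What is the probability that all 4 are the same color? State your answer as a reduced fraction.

There are C(26,4) = 14950 ways to draw 4 chips.
All same color: C(9,4) + C(9,4) + C(8,4) = 126 + 126 + 70 = 322.
Probability = 322/14950 = 7/325.

7/325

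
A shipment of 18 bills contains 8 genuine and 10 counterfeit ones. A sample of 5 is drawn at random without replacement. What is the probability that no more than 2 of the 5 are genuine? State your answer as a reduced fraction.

21/34

Total selections: C(18,5) = 8568.
Favorable selections (no more than 2 genuine): C(8,0)·C(10,5) + C(8,1)·C(10,4) + C(8,2)·C(10,3) = 252 + 1680 + 3360 = 5292.
Probability = 5292/8568 = 21/34.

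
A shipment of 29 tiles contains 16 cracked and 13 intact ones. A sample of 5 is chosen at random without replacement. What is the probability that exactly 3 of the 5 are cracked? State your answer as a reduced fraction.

Total number of selections: C(29,5) = 118755.
Selections with exactly 3 cracked: choose 3 of the 16 cracked and 2 of the 13 intact, C(16,3)·C(13,2) = 560·78 = 43680.
Probability = 43680/118755 = 32/87.

32/87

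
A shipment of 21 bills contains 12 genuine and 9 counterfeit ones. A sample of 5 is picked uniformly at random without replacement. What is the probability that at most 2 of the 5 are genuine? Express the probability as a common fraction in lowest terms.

6/17

There are C(21,5) = 20349 ways to choose the 5.
Favorable selections (at most 2 genuine): C(12,0)·C(9,5) + C(12,1)·C(9,4) + C(12,2)·C(9,3) = 126 + 1512 + 5544 = 7182.
Probability = 7182/20349 = 6/17.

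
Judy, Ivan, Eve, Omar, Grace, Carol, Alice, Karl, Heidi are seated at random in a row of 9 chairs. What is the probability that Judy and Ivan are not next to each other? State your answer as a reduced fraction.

There are 9! = 362880 arrangements.
Arrangements with Judy and Ivan adjacent: 2·8! = 80640.
So not adjacent: 362880 − 80640 = 282240, probability 282240/362880 = 7/9.

7/9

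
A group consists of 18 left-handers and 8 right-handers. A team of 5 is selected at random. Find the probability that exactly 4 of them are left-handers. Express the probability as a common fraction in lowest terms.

Total number of selections: C(26,5) = 65780.
Selections with exactly 4 left-handers: choose 4 of the 18 left-handers and 1 of the 8 right-handers, C(18,4)·C(8,1) = 3060·8 = 24480.
Probability = 24480/65780 = 1224/3289.

1224/3289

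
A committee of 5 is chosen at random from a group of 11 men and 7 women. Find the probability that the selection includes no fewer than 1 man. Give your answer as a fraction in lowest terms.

407/408

Total selections: C(18,5) = 8568.
The complement is all 5 are women: C(7,5) = 21.
Probability = 1 − 21/8568 = 8547/8568 = 407/408.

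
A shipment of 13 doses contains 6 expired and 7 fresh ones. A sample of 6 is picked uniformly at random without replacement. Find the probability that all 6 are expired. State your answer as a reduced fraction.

1/1716

There are C(13,6) = 1716 possible selections.
Selections with all expired: C(6,6) = 1.
Probability = 1/1716.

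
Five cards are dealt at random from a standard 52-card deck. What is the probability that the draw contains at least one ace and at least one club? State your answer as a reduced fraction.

229297/866320

There are C(52,5) = 2598960 possible draws.
By inclusion-exclusion on the complements, draws missing all aces or all clubs: C(48,5) + C(39,5) − C(36,5) = 1712304 + 575757 − 376992 = 1911069.
So draws with at least one of each: 2598960 − 1911069 = 687891, probability 687891/2598960 = 229297/866320.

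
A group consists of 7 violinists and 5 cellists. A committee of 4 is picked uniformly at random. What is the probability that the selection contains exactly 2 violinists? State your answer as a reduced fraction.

14/33

Total number of selections: C(12,4) = 495.
Selections with exactly 2 violinists: choose 2 of the 7 violinists and 2 of the 5 cellists, C(7,2)·C(5,2) = 21·10 = 210.
Probability = 210/495 = 14/33.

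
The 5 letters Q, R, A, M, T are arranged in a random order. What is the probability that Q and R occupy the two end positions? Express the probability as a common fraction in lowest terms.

There are 5! = 120 arrangements.
Place Q and R at the ends in 2 ways, arrange the remaining 3 in 3! = 6 ways: 2·6 = 12.
Probability = 12/120 = 1/10.

1/10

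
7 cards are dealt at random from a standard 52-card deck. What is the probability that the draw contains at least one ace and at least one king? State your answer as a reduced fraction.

3105873/16723070

There are C(52,7) = 133784560 possible draws.
By inclusion-exclusion on the complements, draws missing all aces or all kings: C(48,7) + C(48,7) − C(44,7) = 73629072 + 73629072 − 38320568 = 108937576.
So draws with at least one of each: 133784560 − 108937576 = 24846984, probability 24846984/133784560 = 3105873/16723070.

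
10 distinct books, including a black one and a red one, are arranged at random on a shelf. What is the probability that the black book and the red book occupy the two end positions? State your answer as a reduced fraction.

1/45

There are 10! = 3628800 arrangements.
Place the black book and the red book at the ends in 2 ways, arrange the remaining 8 in 8! = 40320 ways: 2·40320 = 80640.
Probability = 80640/3628800 = 1/45.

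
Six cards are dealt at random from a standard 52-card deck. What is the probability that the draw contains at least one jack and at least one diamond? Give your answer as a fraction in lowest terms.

6772177/20358520

There are C(52,6) = 20358520 possible draws.
By inclusion-exclusion on the complements, draws missing all jacks or all diamonds: C(48,6) + C(39,6) − C(36,6) = 12271512 + 3262623 − 1947792 = 13586343.
So draws with at least one of each: 20358520 − 13586343 = 6772177, probability 6772177/20358520.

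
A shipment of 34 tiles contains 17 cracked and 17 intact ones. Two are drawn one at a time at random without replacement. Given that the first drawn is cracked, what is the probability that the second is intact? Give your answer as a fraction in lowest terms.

After removing one cracked, 33 remain: 16 cracked and 17 intact.
So the probability the next is intact is 17/33.

17/33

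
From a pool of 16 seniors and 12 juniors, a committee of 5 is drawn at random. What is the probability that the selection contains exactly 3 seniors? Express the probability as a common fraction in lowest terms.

Total number of selections: C(28,5) = 98280.
Selections with exactly 3 seniors: choose 3 of the 16 seniors and 2 of the 12 juniors, C(16,3)·C(12,2) = 560·66 = 36960.
Probability = 36960/98280 = 44/117.

44/117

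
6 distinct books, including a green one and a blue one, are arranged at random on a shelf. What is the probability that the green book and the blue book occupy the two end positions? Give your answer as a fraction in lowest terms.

1/15

There are 6! = 720 arrangements.
Place the green book and the blue book at the ends in 2 ways, arrange the remaining 4 in 4! = 24 ways: 2·24 = 48.
Probability = 48/720 = 1/15.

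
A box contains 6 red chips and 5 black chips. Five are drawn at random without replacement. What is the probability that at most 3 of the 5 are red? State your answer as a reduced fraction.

127/154

There are C(11,5) = 462 ways to choose the 5.
Count the complement (more than 3 red): C(6,4)·C(5,1) + C(6,5)·C(5,0) = 75 + 6 = 81.
Probability = 1 − 81/462 = 381/462 = 127/154.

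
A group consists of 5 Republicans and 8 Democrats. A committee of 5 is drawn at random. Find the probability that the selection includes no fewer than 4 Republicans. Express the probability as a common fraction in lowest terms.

41/1287

Total selections: C(13,5) = 1287.
Favorable selections (no fewer than 4 Republicans): C(5,4)·C(8,1) + C(5,5)·C(8,0) = 40 + 1 = 41.
Probability = 41/1287.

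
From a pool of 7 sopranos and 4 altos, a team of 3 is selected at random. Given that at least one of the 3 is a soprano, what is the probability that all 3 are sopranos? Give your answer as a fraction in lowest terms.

5/23

Work in counts. Selections with at least one soprano: C(11,3) − C(4,3) = 165 − 4 = 161.
Of those, selections where all 3 are sopranos: C(7,3) = 35.
Conditional probability = 35/161 = 5/23.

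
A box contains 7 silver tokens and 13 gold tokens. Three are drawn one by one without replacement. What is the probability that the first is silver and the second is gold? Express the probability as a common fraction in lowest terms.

91/380

Multiply the conditional probabilities at each draw: 7/20 · 13/19 = 91/380.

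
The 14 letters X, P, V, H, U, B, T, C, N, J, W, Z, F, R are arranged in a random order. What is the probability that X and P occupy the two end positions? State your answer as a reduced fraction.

There are 14! = 87178291200 arrangements.
Place X and P at the ends in 2 ways, arrange the remaining 12 in 12! = 479001600 ways: 2·479001600 = 958003200.
Probability = 958003200/87178291200 = 1/91.

1/91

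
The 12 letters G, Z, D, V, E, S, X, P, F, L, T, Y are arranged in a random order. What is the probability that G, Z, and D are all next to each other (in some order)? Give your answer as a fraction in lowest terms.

1/22

There are 12! = 479001600 arrangements.
Treat the three as one block: 10! placements × 3! orders within the block = 3628800·6 = 21772800.
Probability = 21772800/479001600 = 1/22.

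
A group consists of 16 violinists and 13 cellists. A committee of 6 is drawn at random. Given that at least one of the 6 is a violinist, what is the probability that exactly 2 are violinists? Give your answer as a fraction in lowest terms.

275/1517

Work in counts. Selections with at least one violinist: C(29,6) − C(13,6) = 475020 − 1716 = 473304.
Of those, selections where exactly 2 are violinists: C(16,2)·C(13,4) = 120·715 = 85800.
Conditional probability = 85800/473304 = 275/1517.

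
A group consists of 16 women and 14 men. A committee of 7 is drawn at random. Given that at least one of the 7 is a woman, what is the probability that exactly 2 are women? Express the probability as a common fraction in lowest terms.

Work in counts. Selections with at least one woman: C(30,7) − C(14,7) = 2035800 − 3432 = 2032368.
Of those, selections where exactly 2 are women: C(16,2)·C(14,5) = 120·2002 = 240240.
Conditional probability = 240240/2032368 = 385/3257.

385/3257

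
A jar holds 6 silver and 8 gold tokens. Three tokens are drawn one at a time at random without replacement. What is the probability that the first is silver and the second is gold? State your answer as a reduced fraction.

24/91

Multiply the conditional probabilities at each draw: 6/14 · 8/13 = 48/182 = 24/91.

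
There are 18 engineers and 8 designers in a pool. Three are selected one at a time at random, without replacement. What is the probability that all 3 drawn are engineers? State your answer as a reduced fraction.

102/325

Multiply the conditional probabilities at each draw: 18/26 · 17/25 · 16/24 = 4896/15600 = 102/325.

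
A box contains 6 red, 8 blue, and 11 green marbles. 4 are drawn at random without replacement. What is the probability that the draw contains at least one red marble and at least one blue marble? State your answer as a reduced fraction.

There are C(25,4) = 12650 possible draws.
By inclusion-exclusion on the complements, draws missing all red or all blue: C(19,4) + C(17,4) − C(11,4) = 3876 + 2380 − 330 = 5926.
So draws with at least one of each: 12650 − 5926 = 6724, probability 6724/12650 = 3362/6325.

3362/6325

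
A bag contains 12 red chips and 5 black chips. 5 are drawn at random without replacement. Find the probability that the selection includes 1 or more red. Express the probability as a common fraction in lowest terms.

There are C(17,5) = 6188 ways to choose the 5.
The complement is all 5 are black: C(5,5) = 1.
Probability = 1 − 1/6188 = 6187/6188.

6187/6188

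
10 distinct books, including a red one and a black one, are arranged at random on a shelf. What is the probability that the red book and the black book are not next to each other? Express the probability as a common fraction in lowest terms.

There are 10! = 3628800 arrangements.
Arrangements with the red book and the black book adjacent: 2·9! = 725760.
So not adjacent: 3628800 − 725760 = 2903040, probability 2903040/3628800 = 4/5.

4/5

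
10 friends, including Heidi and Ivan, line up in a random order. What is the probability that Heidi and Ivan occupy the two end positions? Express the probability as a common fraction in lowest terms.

1/45

There are 10! = 3628800 arrangements.
Place Heidi and Ivan at the ends in 2 ways, arrange the remaining 8 in 8! = 40320 ways: 2·40320 = 80640.
Probability = 80640/3628800 = 1/45.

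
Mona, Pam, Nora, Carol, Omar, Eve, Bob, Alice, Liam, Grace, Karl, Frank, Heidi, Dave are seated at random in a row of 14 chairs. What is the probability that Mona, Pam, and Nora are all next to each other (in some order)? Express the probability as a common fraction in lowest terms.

3/91

There are 14! = 87178291200 arrangements.
Treat the three as one block: 12! placements × 3! orders within the block = 479001600·6 = 2874009600.
Probability = 2874009600/87178291200 = 3/91.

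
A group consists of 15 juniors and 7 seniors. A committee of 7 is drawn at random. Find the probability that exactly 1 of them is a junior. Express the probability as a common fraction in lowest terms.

Total number of selections: C(22,7) = 170544.
Selections with exactly 1 junior: choose 1 of the 15 juniors and 6 of the 7 seniors, C(15,1)·C(7,6) = 15·7 = 105.
Probability = 105/170544 = 35/56848.

35/56848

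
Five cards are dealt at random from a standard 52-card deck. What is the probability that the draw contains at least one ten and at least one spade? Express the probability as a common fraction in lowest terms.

229297/866320

There are C(52,5) = 2598960 possible draws.
By inclusion-exclusion on the complements, draws missing all tens or all spades: C(48,5) + C(39,5) − C(36,5) = 1712304 + 575757 − 376992 = 1911069.
So draws with at least one of each: 2598960 − 1911069 = 687891, probability 687891/2598960 = 229297/866320.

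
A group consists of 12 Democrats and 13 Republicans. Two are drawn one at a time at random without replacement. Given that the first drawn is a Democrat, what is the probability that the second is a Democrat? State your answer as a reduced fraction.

11/24

After removing one Democrat, 24 remain: 11 Democrats and 13 Republicans.
So the probability the next is a Democrat is 11/24.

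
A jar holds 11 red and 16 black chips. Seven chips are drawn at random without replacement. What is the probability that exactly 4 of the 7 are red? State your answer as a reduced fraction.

Total number of selections: C(27,7) = 888030.
Selections with exactly 4 red: choose 4 of the 11 red and 3 of the 16 black, C(11,4)·C(16,3) = 330·560 = 184800.
Probability = 184800/888030 = 560/2691.

560/2691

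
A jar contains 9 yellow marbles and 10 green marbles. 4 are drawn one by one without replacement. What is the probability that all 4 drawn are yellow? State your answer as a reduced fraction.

21/646

Multiply the conditional probabilities at each draw: 9/19 · 8/18 · 7/17 · 6/16 = 3024/93024 = 21/646.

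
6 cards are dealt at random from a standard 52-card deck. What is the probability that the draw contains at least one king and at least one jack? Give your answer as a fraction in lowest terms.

There are C(52,6) = 20358520 possible draws.
By inclusion-exclusion on the complements, draws missing all kings or all jacks: C(48,6) + C(48,6) − C(44,6) = 12271512 + 12271512 − 7059052 = 17483972.
So draws with at least one of each: 20358520 − 17483972 = 2874548, probability 2874548/20358520 = 718637/5089630.

718637/5089630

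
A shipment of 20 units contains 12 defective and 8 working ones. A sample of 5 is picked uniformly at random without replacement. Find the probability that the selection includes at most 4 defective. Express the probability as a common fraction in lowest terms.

613/646

Total selections: C(20,5) = 15504.
The complement is exactly 5 defective: C(12,5)·C(8,0) = 792.
Probability = 1 − 792/15504 = 14712/15504 = 613/646.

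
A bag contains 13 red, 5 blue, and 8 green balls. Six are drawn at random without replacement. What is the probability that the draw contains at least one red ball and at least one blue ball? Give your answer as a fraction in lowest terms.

6703/8855

There are C(26,6) = 230230 possible draws.
By inclusion-exclusion on the complements, draws missing all red or all blue: C(13,6) + C(21,6) − C(8,6) = 1716 + 54264 − 28 = 55952.
So draws with at least one of each: 230230 − 55952 = 174278, probability 174278/230230 = 6703/8855.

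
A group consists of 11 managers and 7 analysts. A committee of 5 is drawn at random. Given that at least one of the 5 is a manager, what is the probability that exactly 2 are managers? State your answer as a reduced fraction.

25/111

Work in counts. Selections with at least one manager: C(18,5) − C(7,5) = 8568 − 21 = 8547.
Of those, selections where exactly 2 are managers: C(11,2)·C(7,3) = 55·35 = 1925.
Conditional probability = 1925/8547 = 25/111.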